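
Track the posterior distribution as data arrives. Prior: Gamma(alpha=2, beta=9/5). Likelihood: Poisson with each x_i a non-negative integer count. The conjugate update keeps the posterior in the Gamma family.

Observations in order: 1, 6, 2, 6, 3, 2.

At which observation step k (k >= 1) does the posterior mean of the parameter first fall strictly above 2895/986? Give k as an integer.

k = 5

obs 1: x=1 → posterior Gamma(3, 14/5)
obs 2: x=6 → posterior Gamma(9, 19/5)
obs 3: x=2 → posterior Gamma(11, 24/5)
obs 4: x=6 → posterior Gamma(17, 29/5)
obs 5: x=3 → posterior Gamma(20, 34/5)
obs 6: x=2 → posterior Gamma(22, 39/5)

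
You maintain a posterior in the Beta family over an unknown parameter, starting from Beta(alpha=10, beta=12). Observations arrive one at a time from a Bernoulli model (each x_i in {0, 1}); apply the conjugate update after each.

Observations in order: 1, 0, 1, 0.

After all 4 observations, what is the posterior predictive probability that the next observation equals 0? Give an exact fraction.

7/13

obs 1: x=1 → posterior Beta(11, 12)
obs 2: x=0 → posterior Beta(11, 13)
obs 3: x=1 → posterior Beta(12, 13)
obs 4: x=0 → posterior Beta(12, 14)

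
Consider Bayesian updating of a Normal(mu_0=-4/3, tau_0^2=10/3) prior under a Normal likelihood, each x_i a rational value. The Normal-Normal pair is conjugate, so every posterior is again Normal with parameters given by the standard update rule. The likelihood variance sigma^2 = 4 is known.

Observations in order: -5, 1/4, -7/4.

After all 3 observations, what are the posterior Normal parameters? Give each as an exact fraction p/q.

obs 1: x=-5 → posterior Normal(-3, 20/11)
obs 2: x=1/4 → posterior Normal(-127/64, 5/4)
obs 3: x=-7/4 → posterior Normal(-27/14, 20/21)

mu_0=-27/14, tau_0^2=20/21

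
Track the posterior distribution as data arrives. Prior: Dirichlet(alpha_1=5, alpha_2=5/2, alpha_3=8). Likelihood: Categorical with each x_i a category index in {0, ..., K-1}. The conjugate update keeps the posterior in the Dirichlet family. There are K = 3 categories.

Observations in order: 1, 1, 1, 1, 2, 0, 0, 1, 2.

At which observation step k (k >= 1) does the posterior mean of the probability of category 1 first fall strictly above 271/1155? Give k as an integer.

k = 2

obs 1: x=1 → posterior Dirichlet(5, 7/2, 8)
obs 2: x=1 → posterior Dirichlet(5, 9/2, 8)
obs 3: x=1 → posterior Dirichlet(5, 11/2, 8)
obs 4: x=1 → posterior Dirichlet(5, 13/2, 8)
obs 5: x=2 → posterior Dirichlet(5, 13/2, 9)
obs 6: x=0 → posterior Dirichlet(6, 13/2, 9)
obs 7: x=0 → posterior Dirichlet(7, 13/2, 9)
obs 8: x=1 → posterior Dirichlet(7, 15/2, 9)
obs 9: x=2 → posterior Dirichlet(7, 15/2, 10)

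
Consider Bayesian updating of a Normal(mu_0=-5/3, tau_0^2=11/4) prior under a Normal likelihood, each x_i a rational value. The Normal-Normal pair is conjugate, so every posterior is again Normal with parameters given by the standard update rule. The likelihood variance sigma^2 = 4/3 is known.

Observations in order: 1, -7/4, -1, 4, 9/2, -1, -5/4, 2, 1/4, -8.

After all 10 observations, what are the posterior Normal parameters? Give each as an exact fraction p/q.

obs 1: x=1 → posterior Normal(19/147, 44/49)
obs 2: x=-7/4 → posterior Normal(-617/984, 22/41)
obs 3: x=-1 → posterior Normal(-1013/1380, 44/115)
obs 4: x=4 → posterior Normal(571/1776, 11/37)
obs 5: x=9/2 → posterior Normal(13/12, 44/181)
obs 6: x=-1 → posterior Normal(1957/2568, 22/107)
obs 7: x=-5/4 → posterior Normal(731/1482, 44/247)
obs 8: x=2 → posterior Normal(161/240, 11/70)
obs 9: x=1/4 → posterior Normal(2353/3756, 44/313)
obs 10: x=-8 → posterior Normal(-815/4152, 22/173)

mu_0=-815/4152, tau_0^2=22/173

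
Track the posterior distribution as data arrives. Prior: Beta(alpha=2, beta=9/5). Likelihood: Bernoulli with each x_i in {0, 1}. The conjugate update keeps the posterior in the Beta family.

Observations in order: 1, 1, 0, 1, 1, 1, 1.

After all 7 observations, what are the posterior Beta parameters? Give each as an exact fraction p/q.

obs 1: x=1 → posterior Beta(3, 9/5)
obs 2: x=1 → posterior Beta(4, 9/5)
obs 3: x=0 → posterior Beta(4, 14/5)
obs 4: x=1 → posterior Beta(5, 14/5)
obs 5: x=1 → posterior Beta(6, 14/5)
obs 6: x=1 → posterior Beta(7, 14/5)
obs 7: x=1 → posterior Beta(8, 14/5)

alpha=8, beta=14/5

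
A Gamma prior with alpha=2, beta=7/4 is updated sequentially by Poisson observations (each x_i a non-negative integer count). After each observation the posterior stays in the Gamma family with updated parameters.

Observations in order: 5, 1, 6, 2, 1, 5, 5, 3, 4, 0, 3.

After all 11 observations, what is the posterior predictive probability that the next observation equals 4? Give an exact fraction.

obs 1: x=5 → posterior Gamma(7, 11/4)
obs 2: x=1 → posterior Gamma(8, 15/4)
obs 3: x=6 → posterior Gamma(14, 19/4)
obs 4: x=2 → posterior Gamma(16, 23/4)
obs 5: x=1 → posterior Gamma(17, 27/4)
obs 6: x=5 → posterior Gamma(22, 31/4)
obs 7: x=5 → posterior Gamma(27, 35/4)
obs 8: x=3 → posterior Gamma(30, 39/4)
obs 9: x=4 → posterior Gamma(34, 43/4)
obs 10: x=0 → posterior Gamma(34, 47/4)
obs 11: x=3 → posterior Gamma(37, 51/4)

7083781452068007640830972565465350535439163598229011973062537395859968/45279358459987221964618849268287351617276826800662092864513397216796875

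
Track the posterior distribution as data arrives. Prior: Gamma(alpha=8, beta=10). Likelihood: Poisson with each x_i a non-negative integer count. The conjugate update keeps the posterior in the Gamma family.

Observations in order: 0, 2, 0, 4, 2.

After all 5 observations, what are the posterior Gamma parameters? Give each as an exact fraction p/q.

obs 1: x=0 → posterior Gamma(8, 11)
obs 2: x=2 → posterior Gamma(10, 12)
obs 3: x=0 → posterior Gamma(10, 13)
obs 4: x=4 → posterior Gamma(14, 14)
obs 5: x=2 → posterior Gamma(16, 15)

alpha=16, beta=15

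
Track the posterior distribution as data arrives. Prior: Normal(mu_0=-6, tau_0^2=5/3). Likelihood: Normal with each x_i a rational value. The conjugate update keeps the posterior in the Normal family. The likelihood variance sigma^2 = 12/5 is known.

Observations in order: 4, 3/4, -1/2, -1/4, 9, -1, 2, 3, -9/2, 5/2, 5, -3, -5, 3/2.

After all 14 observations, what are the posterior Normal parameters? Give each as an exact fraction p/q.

obs 1: x=4 → posterior Normal(-116/61, 60/61)
obs 2: x=3/4 → posterior Normal(-389/344, 30/43)
obs 3: x=-1/2 → posterior Normal(-439/444, 20/37)
obs 4: x=-1/4 → posterior Normal(-29/34, 15/34)
obs 5: x=9 → posterior Normal(109/161, 60/161)
obs 6: x=-1 → posterior Normal(14/31, 10/31)
obs 7: x=2 → posterior Normal(134/211, 60/211)
obs 8: x=3 → posterior Normal(209/236, 15/59)
obs 9: x=-9/2 → posterior Normal(193/522, 20/87)
obs 10: x=5/2 → posterior Normal(159/286, 30/143)
obs 11: x=5 → posterior Normal(284/311, 60/311)
obs 12: x=-3 → posterior Normal(209/336, 5/28)
obs 13: x=-5 → posterior Normal(84/361, 60/361)
obs 14: x=3/2 → posterior Normal(243/772, 30/193)

mu_0=243/772, tau_0^2=30/193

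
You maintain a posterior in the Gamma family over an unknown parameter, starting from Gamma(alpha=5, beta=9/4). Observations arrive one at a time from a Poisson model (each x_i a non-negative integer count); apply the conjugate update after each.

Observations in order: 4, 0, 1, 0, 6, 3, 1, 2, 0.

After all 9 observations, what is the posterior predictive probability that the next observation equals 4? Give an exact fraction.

obs 1: x=4 → posterior Gamma(9, 13/4)
obs 2: x=0 → posterior Gamma(9, 17/4)
obs 3: x=1 → posterior Gamma(10, 21/4)
obs 4: x=0 → posterior Gamma(10, 25/4)
obs 5: x=6 → posterior Gamma(16, 29/4)
obs 6: x=3 → posterior Gamma(19, 33/4)
obs 7: x=1 → posterior Gamma(20, 37/4)
obs 8: x=2 → posterior Gamma(22, 41/4)
obs 9: x=0 → posterior Gamma(22, 45/4)

7603364204481617490200592041015625000000000/88124787089723195184393736687912818113311201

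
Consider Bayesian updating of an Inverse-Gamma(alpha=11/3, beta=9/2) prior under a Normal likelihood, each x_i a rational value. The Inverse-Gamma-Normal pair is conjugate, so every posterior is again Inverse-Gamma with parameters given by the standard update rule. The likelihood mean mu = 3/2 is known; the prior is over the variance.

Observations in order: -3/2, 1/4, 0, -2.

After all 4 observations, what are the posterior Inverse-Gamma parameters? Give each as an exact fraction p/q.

alpha=17/3, beta=545/32

obs 1: x=-3/2 → posterior Inverse-Gamma(25/6, 9)
obs 2: x=1/4 → posterior Inverse-Gamma(14/3, 313/32)
obs 3: x=0 → posterior Inverse-Gamma(31/6, 349/32)
obs 4: x=-2 → posterior Inverse-Gamma(17/3, 545/32)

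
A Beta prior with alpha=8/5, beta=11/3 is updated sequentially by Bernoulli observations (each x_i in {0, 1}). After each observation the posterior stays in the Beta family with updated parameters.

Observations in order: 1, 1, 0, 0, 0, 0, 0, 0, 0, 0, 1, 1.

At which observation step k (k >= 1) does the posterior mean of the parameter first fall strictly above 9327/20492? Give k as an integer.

k = 2

obs 1: x=1 → posterior Beta(13/5, 11/3)
obs 2: x=1 → posterior Beta(18/5, 11/3)
obs 3: x=0 → posterior Beta(18/5, 14/3)
obs 4: x=0 → posterior Beta(18/5, 17/3)
obs 5: x=0 → posterior Beta(18/5, 20/3)
obs 6: x=0 → posterior Beta(18/5, 23/3)
obs 7: x=0 → posterior Beta(18/5, 26/3)
obs 8: x=0 → posterior Beta(18/5, 29/3)
obs 9: x=0 → posterior Beta(18/5, 32/3)
obs 10: x=0 → posterior Beta(18/5, 35/3)
obs 11: x=1 → posterior Beta(23/5, 35/3)
obs 12: x=1 → posterior Beta(28/5, 35/3)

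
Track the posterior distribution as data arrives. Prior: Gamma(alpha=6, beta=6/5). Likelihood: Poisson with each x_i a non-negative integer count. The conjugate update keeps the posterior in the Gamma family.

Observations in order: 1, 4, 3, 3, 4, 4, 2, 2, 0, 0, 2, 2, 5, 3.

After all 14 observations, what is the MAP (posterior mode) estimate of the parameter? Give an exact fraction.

50/19

obs 1: x=1 → posterior Gamma(7, 11/5)
obs 2: x=4 → posterior Gamma(11, 16/5)
obs 3: x=3 → posterior Gamma(14, 21/5)
obs 4: x=3 → posterior Gamma(17, 26/5)
obs 5: x=4 → posterior Gamma(21, 31/5)
obs 6: x=4 → posterior Gamma(25, 36/5)
obs 7: x=2 → posterior Gamma(27, 41/5)
obs 8: x=2 → posterior Gamma(29, 46/5)
obs 9: x=0 → posterior Gamma(29, 51/5)
obs 10: x=0 → posterior Gamma(29, 56/5)
obs 11: x=2 → posterior Gamma(31, 61/5)
obs 12: x=2 → posterior Gamma(33, 66/5)
obs 13: x=5 → posterior Gamma(38, 71/5)
obs 14: x=3 → posterior Gamma(41, 76/5)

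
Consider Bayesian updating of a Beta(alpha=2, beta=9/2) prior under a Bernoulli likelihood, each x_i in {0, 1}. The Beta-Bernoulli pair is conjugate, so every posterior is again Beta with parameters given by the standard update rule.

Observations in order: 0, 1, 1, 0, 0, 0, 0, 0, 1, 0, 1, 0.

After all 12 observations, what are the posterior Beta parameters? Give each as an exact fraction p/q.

obs 1: x=0 → posterior Beta(2, 11/2)
obs 2: x=1 → posterior Beta(3, 11/2)
obs 3: x=1 → posterior Beta(4, 11/2)
obs 4: x=0 → posterior Beta(4, 13/2)
obs 5: x=0 → posterior Beta(4, 15/2)
obs 6: x=0 → posterior Beta(4, 17/2)
obs 7: x=0 → posterior Beta(4, 19/2)
obs 8: x=0 → posterior Beta(4, 21/2)
obs 9: x=1 → posterior Beta(5, 21/2)
obs 10: x=0 → posterior Beta(5, 23/2)
obs 11: x=1 → posterior Beta(6, 23/2)
obs 12: x=0 → posterior Beta(6, 25/2)

alpha=6, beta=25/2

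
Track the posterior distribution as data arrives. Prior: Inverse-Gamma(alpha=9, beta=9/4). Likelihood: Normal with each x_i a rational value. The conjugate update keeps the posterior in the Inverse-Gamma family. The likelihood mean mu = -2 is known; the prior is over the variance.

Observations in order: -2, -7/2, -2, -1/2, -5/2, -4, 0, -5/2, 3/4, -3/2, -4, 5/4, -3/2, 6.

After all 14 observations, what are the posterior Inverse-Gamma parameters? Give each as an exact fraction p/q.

obs 1: x=-2 → posterior Inverse-Gamma(19/2, 9/4)
obs 2: x=-7/2 → posterior Inverse-Gamma(10, 27/8)
obs 3: x=-2 → posterior Inverse-Gamma(21/2, 27/8)
obs 4: x=-1/2 → posterior Inverse-Gamma(11, 9/2)
obs 5: x=-5/2 → posterior Inverse-Gamma(23/2, 37/8)
obs 6: x=-4 → posterior Inverse-Gamma(12, 53/8)
obs 7: x=0 → posterior Inverse-Gamma(25/2, 69/8)
obs 8: x=-5/2 → posterior Inverse-Gamma(13, 35/4)
obs 9: x=3/4 → posterior Inverse-Gamma(27/2, 401/32)
obs 10: x=-3/2 → posterior Inverse-Gamma(14, 405/32)
obs 11: x=-4 → posterior Inverse-Gamma(29/2, 469/32)
obs 12: x=5/4 → posterior Inverse-Gamma(15, 319/16)
obs 13: x=-3/2 → posterior Inverse-Gamma(31/2, 321/16)
obs 14: x=6 → posterior Inverse-Gamma(16, 833/16)

alpha=16, beta=833/16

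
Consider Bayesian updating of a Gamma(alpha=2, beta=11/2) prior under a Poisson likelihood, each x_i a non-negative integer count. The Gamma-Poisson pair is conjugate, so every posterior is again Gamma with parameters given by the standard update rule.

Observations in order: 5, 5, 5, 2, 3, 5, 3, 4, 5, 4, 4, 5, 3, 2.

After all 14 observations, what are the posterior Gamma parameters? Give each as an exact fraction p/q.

alpha=57, beta=39/2

obs 1: x=5 → posterior Gamma(7, 13/2)
obs 2: x=5 → posterior Gamma(12, 15/2)
obs 3: x=5 → posterior Gamma(17, 17/2)
obs 4: x=2 → posterior Gamma(19, 19/2)
obs 5: x=3 → posterior Gamma(22, 21/2)
obs 6: x=5 → posterior Gamma(27, 23/2)
obs 7: x=3 → posterior Gamma(30, 25/2)
obs 8: x=4 → posterior Gamma(34, 27/2)
obs 9: x=5 → posterior Gamma(39, 29/2)
obs 10: x=4 → posterior Gamma(43, 31/2)
obs 11: x=4 → posterior Gamma(47, 33/2)
obs 12: x=5 → posterior Gamma(52, 35/2)
obs 13: x=3 → posterior Gamma(55, 37/2)
obs 14: x=2 → posterior Gamma(57, 39/2)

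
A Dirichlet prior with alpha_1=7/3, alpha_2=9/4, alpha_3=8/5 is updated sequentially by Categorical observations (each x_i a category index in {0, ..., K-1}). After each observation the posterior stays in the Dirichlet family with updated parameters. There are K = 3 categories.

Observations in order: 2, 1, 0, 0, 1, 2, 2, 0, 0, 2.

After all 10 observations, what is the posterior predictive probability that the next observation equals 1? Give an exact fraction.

255/971

obs 1: x=2 → posterior Dirichlet(7/3, 9/4, 13/5)
obs 2: x=1 → posterior Dirichlet(7/3, 13/4, 13/5)
obs 3: x=0 → posterior Dirichlet(10/3, 13/4, 13/5)
obs 4: x=0 → posterior Dirichlet(13/3, 13/4, 13/5)
obs 5: x=1 → posterior Dirichlet(13/3, 17/4, 13/5)
obs 6: x=2 → posterior Dirichlet(13/3, 17/4, 18/5)
obs 7: x=2 → posterior Dirichlet(13/3, 17/4, 23/5)
obs 8: x=0 → posterior Dirichlet(16/3, 17/4, 23/5)
obs 9: x=0 → posterior Dirichlet(19/3, 17/4, 23/5)
obs 10: x=2 → posterior Dirichlet(19/3, 17/4, 28/5)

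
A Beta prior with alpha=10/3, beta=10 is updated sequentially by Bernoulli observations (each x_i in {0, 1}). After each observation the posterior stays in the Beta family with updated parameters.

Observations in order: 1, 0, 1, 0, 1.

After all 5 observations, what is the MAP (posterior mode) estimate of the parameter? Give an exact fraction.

16/49

obs 1: x=1 → posterior Beta(13/3, 10)
obs 2: x=0 → posterior Beta(13/3, 11)
obs 3: x=1 → posterior Beta(16/3, 11)
obs 4: x=0 → posterior Beta(16/3, 12)
obs 5: x=1 → posterior Beta(19/3, 12)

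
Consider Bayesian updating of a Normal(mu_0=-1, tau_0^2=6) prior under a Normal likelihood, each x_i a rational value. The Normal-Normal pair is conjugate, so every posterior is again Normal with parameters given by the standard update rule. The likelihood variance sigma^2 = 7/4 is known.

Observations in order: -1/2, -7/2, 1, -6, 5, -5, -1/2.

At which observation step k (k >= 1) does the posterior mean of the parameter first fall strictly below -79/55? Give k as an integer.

obs 1: x=-1/2 → posterior Normal(-19/31, 42/31)
obs 2: x=-7/2 → posterior Normal(-103/55, 42/55)
obs 3: x=1 → posterior Normal(-1, 42/79)
obs 4: x=-6 → posterior Normal(-223/103, 42/103)
obs 5: x=5 → posterior Normal(-103/127, 42/127)
obs 6: x=-5 → posterior Normal(-223/151, 42/151)
obs 7: x=-1/2 → posterior Normal(-47/35, 6/25)

k = 2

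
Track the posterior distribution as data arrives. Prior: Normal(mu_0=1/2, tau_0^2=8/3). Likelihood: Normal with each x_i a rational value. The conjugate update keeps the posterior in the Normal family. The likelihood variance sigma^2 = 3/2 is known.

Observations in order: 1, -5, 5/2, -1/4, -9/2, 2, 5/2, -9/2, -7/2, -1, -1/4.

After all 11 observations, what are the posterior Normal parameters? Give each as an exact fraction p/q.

obs 1: x=1 → posterior Normal(41/50, 24/25)
obs 2: x=-5 → posterior Normal(-119/82, 24/41)
obs 3: x=5/2 → posterior Normal(-13/38, 8/19)
obs 4: x=-1/4 → posterior Normal(-47/146, 24/73)
obs 5: x=-9/2 → posterior Normal(-191/178, 24/89)
obs 6: x=2 → posterior Normal(-127/210, 8/35)
obs 7: x=5/2 → posterior Normal(-47/242, 24/121)
obs 8: x=-9/2 → posterior Normal(-191/274, 24/137)
obs 9: x=-7/2 → posterior Normal(-101/102, 8/51)
obs 10: x=-1 → posterior Normal(-335/338, 24/169)
obs 11: x=-1/4 → posterior Normal(-343/370, 24/185)

mu_0=-343/370, tau_0^2=24/185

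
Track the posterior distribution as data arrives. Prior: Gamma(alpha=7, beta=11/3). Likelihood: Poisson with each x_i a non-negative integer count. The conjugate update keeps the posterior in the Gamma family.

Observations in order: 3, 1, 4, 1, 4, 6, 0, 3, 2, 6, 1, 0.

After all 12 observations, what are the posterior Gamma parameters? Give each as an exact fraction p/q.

obs 1: x=3 → posterior Gamma(10, 14/3)
obs 2: x=1 → posterior Gamma(11, 17/3)
obs 3: x=4 → posterior Gamma(15, 20/3)
obs 4: x=1 → posterior Gamma(16, 23/3)
obs 5: x=4 → posterior Gamma(20, 26/3)
obs 6: x=6 → posterior Gamma(26, 29/3)
obs 7: x=0 → posterior Gamma(26, 32/3)
obs 8: x=3 → posterior Gamma(29, 35/3)
obs 9: x=2 → posterior Gamma(31, 38/3)
obs 10: x=6 → posterior Gamma(37, 41/3)
obs 11: x=1 → posterior Gamma(38, 44/3)
obs 12: x=0 → posterior Gamma(38, 47/3)

alpha=38, beta=47/3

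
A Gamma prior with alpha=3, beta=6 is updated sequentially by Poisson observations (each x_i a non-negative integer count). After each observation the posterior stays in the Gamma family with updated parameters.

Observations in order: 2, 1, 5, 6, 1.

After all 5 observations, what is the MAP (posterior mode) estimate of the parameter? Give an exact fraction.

17/11

obs 1: x=2 → posterior Gamma(5, 7)
obs 2: x=1 → posterior Gamma(6, 8)
obs 3: x=5 → posterior Gamma(11, 9)
obs 4: x=6 → posterior Gamma(17, 10)
obs 5: x=1 → posterior Gamma(18, 11)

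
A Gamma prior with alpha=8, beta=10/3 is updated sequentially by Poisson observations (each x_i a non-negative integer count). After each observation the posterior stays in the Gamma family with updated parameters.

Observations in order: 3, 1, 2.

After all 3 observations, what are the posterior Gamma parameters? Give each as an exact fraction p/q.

alpha=14, beta=19/3

obs 1: x=3 → posterior Gamma(11, 13/3)
obs 2: x=1 → posterior Gamma(12, 16/3)
obs 3: x=2 → posterior Gamma(14, 19/3)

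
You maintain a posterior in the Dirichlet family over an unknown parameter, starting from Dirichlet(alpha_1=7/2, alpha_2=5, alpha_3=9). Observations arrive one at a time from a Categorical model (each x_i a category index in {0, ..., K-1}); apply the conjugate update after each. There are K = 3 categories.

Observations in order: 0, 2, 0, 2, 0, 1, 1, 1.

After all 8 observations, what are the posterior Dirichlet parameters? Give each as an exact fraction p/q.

obs 1: x=0 → posterior Dirichlet(9/2, 5, 9)
obs 2: x=2 → posterior Dirichlet(9/2, 5, 10)
obs 3: x=0 → posterior Dirichlet(11/2, 5, 10)
obs 4: x=2 → posterior Dirichlet(11/2, 5, 11)
obs 5: x=0 → posterior Dirichlet(13/2, 5, 11)
obs 6: x=1 → posterior Dirichlet(13/2, 6, 11)
obs 7: x=1 → posterior Dirichlet(13/2, 7, 11)
obs 8: x=1 → posterior Dirichlet(13/2, 8, 11)

alpha_1=13/2, alpha_2=8, alpha_3=11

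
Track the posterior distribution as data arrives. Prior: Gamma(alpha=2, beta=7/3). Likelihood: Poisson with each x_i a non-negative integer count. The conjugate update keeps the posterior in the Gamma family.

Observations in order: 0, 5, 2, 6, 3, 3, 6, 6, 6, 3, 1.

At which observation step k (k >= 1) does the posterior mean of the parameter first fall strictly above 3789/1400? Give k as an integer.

obs 1: x=0 → posterior Gamma(2, 10/3)
obs 2: x=5 → posterior Gamma(7, 13/3)
obs 3: x=2 → posterior Gamma(9, 16/3)
obs 4: x=6 → posterior Gamma(15, 19/3)
obs 5: x=3 → posterior Gamma(18, 22/3)
obs 6: x=3 → posterior Gamma(21, 25/3)
obs 7: x=6 → posterior Gamma(27, 28/3)
obs 8: x=6 → posterior Gamma(33, 31/3)
obs 9: x=6 → posterior Gamma(39, 34/3)
obs 10: x=3 → posterior Gamma(42, 37/3)
obs 11: x=1 → posterior Gamma(43, 40/3)

k = 7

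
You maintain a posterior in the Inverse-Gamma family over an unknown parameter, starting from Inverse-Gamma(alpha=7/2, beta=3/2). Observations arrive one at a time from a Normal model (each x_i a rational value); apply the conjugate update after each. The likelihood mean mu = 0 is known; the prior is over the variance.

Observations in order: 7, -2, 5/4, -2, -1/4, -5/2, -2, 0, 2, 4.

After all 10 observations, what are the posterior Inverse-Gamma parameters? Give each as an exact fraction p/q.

alpha=17/2, beta=735/16

obs 1: x=7 → posterior Inverse-Gamma(4, 26)
obs 2: x=-2 → posterior Inverse-Gamma(9/2, 28)
obs 3: x=5/4 → posterior Inverse-Gamma(5, 921/32)
obs 4: x=-2 → posterior Inverse-Gamma(11/2, 985/32)
obs 5: x=-1/4 → posterior Inverse-Gamma(6, 493/16)
obs 6: x=-5/2 → posterior Inverse-Gamma(13/2, 543/16)
obs 7: x=-2 → posterior Inverse-Gamma(7, 575/16)
obs 8: x=0 → posterior Inverse-Gamma(15/2, 575/16)
obs 9: x=2 → posterior Inverse-Gamma(8, 607/16)
obs 10: x=4 → posterior Inverse-Gamma(17/2, 735/16)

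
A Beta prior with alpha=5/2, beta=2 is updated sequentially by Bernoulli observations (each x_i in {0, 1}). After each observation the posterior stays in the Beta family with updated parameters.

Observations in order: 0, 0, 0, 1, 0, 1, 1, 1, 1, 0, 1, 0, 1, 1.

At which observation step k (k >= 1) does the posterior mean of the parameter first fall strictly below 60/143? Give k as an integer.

obs 1: x=0 → posterior Beta(5/2, 3)
obs 2: x=0 → posterior Beta(5/2, 4)
obs 3: x=0 → posterior Beta(5/2, 5)
obs 4: x=1 → posterior Beta(7/2, 5)
obs 5: x=0 → posterior Beta(7/2, 6)
obs 6: x=1 → posterior Beta(9/2, 6)
obs 7: x=1 → posterior Beta(11/2, 6)
obs 8: x=1 → posterior Beta(13/2, 6)
obs 9: x=1 → posterior Beta(15/2, 6)
obs 10: x=0 → posterior Beta(15/2, 7)
obs 11: x=1 → posterior Beta(17/2, 7)
obs 12: x=0 → posterior Beta(17/2, 8)
obs 13: x=1 → posterior Beta(19/2, 8)
obs 14: x=1 → posterior Beta(21/2, 8)

k = 2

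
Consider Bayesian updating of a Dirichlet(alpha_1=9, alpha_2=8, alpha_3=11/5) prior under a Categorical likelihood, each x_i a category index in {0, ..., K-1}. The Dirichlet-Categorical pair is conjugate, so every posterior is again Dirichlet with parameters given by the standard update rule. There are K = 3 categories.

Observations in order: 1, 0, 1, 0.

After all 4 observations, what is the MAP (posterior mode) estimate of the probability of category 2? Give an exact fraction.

obs 1: x=1 → posterior Dirichlet(9, 9, 11/5)
obs 2: x=0 → posterior Dirichlet(10, 9, 11/5)
obs 3: x=1 → posterior Dirichlet(10, 10, 11/5)
obs 4: x=0 → posterior Dirichlet(11, 10, 11/5)

6/101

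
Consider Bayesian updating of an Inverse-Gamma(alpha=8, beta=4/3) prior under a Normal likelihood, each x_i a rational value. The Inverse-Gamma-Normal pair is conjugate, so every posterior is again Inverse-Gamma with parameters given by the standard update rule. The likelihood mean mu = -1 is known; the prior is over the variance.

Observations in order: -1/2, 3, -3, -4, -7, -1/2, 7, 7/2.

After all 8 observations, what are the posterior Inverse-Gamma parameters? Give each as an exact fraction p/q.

obs 1: x=-1/2 → posterior Inverse-Gamma(17/2, 35/24)
obs 2: x=3 → posterior Inverse-Gamma(9, 227/24)
obs 3: x=-3 → posterior Inverse-Gamma(19/2, 275/24)
obs 4: x=-4 → posterior Inverse-Gamma(10, 383/24)
obs 5: x=-7 → posterior Inverse-Gamma(21/2, 815/24)
obs 6: x=-1/2 → posterior Inverse-Gamma(11, 409/12)
obs 7: x=7 → posterior Inverse-Gamma(23/2, 793/12)
obs 8: x=7/2 → posterior Inverse-Gamma(12, 1829/24)

alpha=12, beta=1829/24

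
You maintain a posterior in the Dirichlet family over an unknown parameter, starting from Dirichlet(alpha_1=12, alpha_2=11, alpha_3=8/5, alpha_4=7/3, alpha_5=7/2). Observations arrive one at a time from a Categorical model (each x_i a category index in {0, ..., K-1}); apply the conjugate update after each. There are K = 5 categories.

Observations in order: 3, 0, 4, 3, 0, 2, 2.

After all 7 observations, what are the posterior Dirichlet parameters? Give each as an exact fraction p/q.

obs 1: x=3 → posterior Dirichlet(12, 11, 8/5, 10/3, 7/2)
obs 2: x=0 → posterior Dirichlet(13, 11, 8/5, 10/3, 7/2)
obs 3: x=4 → posterior Dirichlet(13, 11, 8/5, 10/3, 9/2)
obs 4: x=3 → posterior Dirichlet(13, 11, 8/5, 13/3, 9/2)
obs 5: x=0 → posterior Dirichlet(14, 11, 8/5, 13/3, 9/2)
obs 6: x=2 → posterior Dirichlet(14, 11, 13/5, 13/3, 9/2)
obs 7: x=2 → posterior Dirichlet(14, 11, 18/5, 13/3, 9/2)

alpha_1=14, alpha_2=11, alpha_3=18/5, alpha_4=13/3, alpha_5=9/2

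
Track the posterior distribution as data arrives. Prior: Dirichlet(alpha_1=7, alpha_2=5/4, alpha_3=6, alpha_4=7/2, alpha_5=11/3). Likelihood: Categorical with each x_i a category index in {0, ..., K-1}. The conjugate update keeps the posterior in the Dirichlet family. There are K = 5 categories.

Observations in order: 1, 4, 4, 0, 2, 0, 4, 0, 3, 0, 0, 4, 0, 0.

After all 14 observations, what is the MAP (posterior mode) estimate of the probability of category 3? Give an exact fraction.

obs 1: x=1 → posterior Dirichlet(7, 9/4, 6, 7/2, 11/3)
obs 2: x=4 → posterior Dirichlet(7, 9/4, 6, 7/2, 14/3)
obs 3: x=4 → posterior Dirichlet(7, 9/4, 6, 7/2, 17/3)
obs 4: x=0 → posterior Dirichlet(8, 9/4, 6, 7/2, 17/3)
obs 5: x=2 → posterior Dirichlet(8, 9/4, 7, 7/2, 17/3)
obs 6: x=0 → posterior Dirichlet(9, 9/4, 7, 7/2, 17/3)
obs 7: x=4 → posterior Dirichlet(9, 9/4, 7, 7/2, 20/3)
obs 8: x=0 → posterior Dirichlet(10, 9/4, 7, 7/2, 20/3)
obs 9: x=3 → posterior Dirichlet(10, 9/4, 7, 9/2, 20/3)
obs 10: x=0 → posterior Dirichlet(11, 9/4, 7, 9/2, 20/3)
obs 11: x=0 → posterior Dirichlet(12, 9/4, 7, 9/2, 20/3)
obs 12: x=4 → posterior Dirichlet(12, 9/4, 7, 9/2, 23/3)
obs 13: x=0 → posterior Dirichlet(13, 9/4, 7, 9/2, 23/3)
obs 14: x=0 → posterior Dirichlet(14, 9/4, 7, 9/2, 23/3)

42/365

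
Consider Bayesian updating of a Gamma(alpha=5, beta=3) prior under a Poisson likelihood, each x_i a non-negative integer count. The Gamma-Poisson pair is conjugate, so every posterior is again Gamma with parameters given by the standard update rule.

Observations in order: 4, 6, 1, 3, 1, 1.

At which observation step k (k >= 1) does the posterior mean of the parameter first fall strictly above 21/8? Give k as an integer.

k = 2

obs 1: x=4 → posterior Gamma(9, 4)
obs 2: x=6 → posterior Gamma(15, 5)
obs 3: x=1 → posterior Gamma(16, 6)
obs 4: x=3 → posterior Gamma(19, 7)
obs 5: x=1 → posterior Gamma(20, 8)
obs 6: x=1 → posterior Gamma(21, 9)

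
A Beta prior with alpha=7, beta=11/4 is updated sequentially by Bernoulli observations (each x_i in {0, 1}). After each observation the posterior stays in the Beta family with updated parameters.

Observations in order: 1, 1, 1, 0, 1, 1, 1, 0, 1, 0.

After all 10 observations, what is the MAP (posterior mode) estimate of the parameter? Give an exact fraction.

52/71

obs 1: x=1 → posterior Beta(8, 11/4)
obs 2: x=1 → posterior Beta(9, 11/4)
obs 3: x=1 → posterior Beta(10, 11/4)
obs 4: x=0 → posterior Beta(10, 15/4)
obs 5: x=1 → posterior Beta(11, 15/4)
obs 6: x=1 → posterior Beta(12, 15/4)
obs 7: x=1 → posterior Beta(13, 15/4)
obs 8: x=0 → posterior Beta(13, 19/4)
obs 9: x=1 → posterior Beta(14, 19/4)
obs 10: x=0 → posterior Beta(14, 23/4)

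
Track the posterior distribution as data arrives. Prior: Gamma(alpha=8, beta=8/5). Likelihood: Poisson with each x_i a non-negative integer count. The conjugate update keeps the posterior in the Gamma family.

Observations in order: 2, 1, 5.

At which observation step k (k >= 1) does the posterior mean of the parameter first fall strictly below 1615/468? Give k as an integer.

obs 1: x=2 → posterior Gamma(10, 13/5)
obs 2: x=1 → posterior Gamma(11, 18/5)
obs 3: x=5 → posterior Gamma(16, 23/5)

k = 2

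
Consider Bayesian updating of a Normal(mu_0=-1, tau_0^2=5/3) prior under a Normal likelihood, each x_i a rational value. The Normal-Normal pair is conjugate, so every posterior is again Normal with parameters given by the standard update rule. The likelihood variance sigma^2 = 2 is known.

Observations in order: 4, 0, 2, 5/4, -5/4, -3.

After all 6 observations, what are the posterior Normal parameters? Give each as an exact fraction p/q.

mu_0=1/4, tau_0^2=5/18

obs 1: x=4 → posterior Normal(14/11, 10/11)
obs 2: x=0 → posterior Normal(7/8, 5/8)
obs 3: x=2 → posterior Normal(8/7, 10/21)
obs 4: x=5/4 → posterior Normal(121/104, 5/13)
obs 5: x=-5/4 → posterior Normal(24/31, 10/31)
obs 6: x=-3 → posterior Normal(1/4, 5/18)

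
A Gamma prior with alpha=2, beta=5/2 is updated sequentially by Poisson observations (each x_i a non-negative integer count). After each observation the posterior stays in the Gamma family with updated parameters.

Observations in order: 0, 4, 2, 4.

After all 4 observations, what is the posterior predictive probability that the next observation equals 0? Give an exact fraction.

obs 1: x=0 → posterior Gamma(2, 7/2)
obs 2: x=4 → posterior Gamma(6, 9/2)
obs 3: x=2 → posterior Gamma(8, 11/2)
obs 4: x=4 → posterior Gamma(12, 13/2)

23298085122481/129746337890625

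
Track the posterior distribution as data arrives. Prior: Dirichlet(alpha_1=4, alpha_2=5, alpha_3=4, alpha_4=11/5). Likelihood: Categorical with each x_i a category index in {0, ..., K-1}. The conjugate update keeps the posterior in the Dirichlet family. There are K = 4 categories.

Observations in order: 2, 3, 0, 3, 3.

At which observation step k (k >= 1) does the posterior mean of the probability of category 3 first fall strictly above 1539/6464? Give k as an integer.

k = 5

obs 1: x=2 → posterior Dirichlet(4, 5, 5, 11/5)
obs 2: x=3 → posterior Dirichlet(4, 5, 5, 16/5)
obs 3: x=0 → posterior Dirichlet(5, 5, 5, 16/5)
obs 4: x=3 → posterior Dirichlet(5, 5, 5, 21/5)
obs 5: x=3 → posterior Dirichlet(5, 5, 5, 26/5)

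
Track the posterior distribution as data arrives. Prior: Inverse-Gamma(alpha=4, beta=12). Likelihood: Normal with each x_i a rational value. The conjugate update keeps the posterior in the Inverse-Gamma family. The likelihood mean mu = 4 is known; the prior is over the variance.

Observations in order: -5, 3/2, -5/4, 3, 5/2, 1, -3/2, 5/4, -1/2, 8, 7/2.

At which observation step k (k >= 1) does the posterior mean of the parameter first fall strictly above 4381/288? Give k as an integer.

obs 1: x=-5 → posterior Inverse-Gamma(9/2, 105/2)
obs 2: x=3/2 → posterior Inverse-Gamma(5, 445/8)
obs 3: x=-5/4 → posterior Inverse-Gamma(11/2, 2221/32)
obs 4: x=3 → posterior Inverse-Gamma(6, 2237/32)
obs 5: x=5/2 → posterior Inverse-Gamma(13/2, 2273/32)
obs 6: x=1 → posterior Inverse-Gamma(7, 2417/32)
obs 7: x=-3/2 → posterior Inverse-Gamma(15/2, 2901/32)
obs 8: x=5/4 → posterior Inverse-Gamma(8, 1511/16)
obs 9: x=-1/2 → posterior Inverse-Gamma(17/2, 1673/16)
obs 10: x=8 → posterior Inverse-Gamma(9, 1801/16)
obs 11: x=7/2 → posterior Inverse-Gamma(19/2, 1803/16)

k = 3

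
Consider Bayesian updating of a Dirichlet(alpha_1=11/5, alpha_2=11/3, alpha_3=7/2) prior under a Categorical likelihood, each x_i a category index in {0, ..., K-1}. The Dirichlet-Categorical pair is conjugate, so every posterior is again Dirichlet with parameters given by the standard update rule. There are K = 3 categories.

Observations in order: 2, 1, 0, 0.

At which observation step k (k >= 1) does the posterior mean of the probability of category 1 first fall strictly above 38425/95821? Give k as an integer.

obs 1: x=2 → posterior Dirichlet(11/5, 11/3, 9/2)
obs 2: x=1 → posterior Dirichlet(11/5, 14/3, 9/2)
obs 3: x=0 → posterior Dirichlet(16/5, 14/3, 9/2)
obs 4: x=0 → posterior Dirichlet(21/5, 14/3, 9/2)

k = 2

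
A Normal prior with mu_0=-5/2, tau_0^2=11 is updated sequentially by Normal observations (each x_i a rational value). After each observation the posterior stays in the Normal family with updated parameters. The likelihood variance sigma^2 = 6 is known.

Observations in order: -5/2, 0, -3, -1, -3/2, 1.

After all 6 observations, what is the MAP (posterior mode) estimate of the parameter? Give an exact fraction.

obs 1: x=-5/2 → posterior Normal(-5/2, 66/17)
obs 2: x=0 → posterior Normal(-85/56, 33/14)
obs 3: x=-3 → posterior Normal(-151/78, 22/13)
obs 4: x=-1 → posterior Normal(-173/100, 33/25)
obs 5: x=-3/2 → posterior Normal(-103/61, 66/61)
obs 6: x=1 → posterior Normal(-23/18, 11/12)

-23/18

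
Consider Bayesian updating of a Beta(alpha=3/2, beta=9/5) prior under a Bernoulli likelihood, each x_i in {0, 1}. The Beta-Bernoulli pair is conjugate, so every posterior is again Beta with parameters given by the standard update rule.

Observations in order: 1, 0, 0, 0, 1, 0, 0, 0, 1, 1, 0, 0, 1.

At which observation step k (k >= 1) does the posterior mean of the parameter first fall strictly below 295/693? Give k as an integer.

obs 1: x=1 → posterior Beta(5/2, 9/5)
obs 2: x=0 → posterior Beta(5/2, 14/5)
obs 3: x=0 → posterior Beta(5/2, 19/5)
obs 4: x=0 → posterior Beta(5/2, 24/5)
obs 5: x=1 → posterior Beta(7/2, 24/5)
obs 6: x=0 → posterior Beta(7/2, 29/5)
obs 7: x=0 → posterior Beta(7/2, 34/5)
obs 8: x=0 → posterior Beta(7/2, 39/5)
obs 9: x=1 → posterior Beta(9/2, 39/5)
obs 10: x=1 → posterior Beta(11/2, 39/5)
obs 11: x=0 → posterior Beta(11/2, 44/5)
obs 12: x=0 → posterior Beta(11/2, 49/5)
obs 13: x=1 → posterior Beta(13/2, 49/5)

k = 3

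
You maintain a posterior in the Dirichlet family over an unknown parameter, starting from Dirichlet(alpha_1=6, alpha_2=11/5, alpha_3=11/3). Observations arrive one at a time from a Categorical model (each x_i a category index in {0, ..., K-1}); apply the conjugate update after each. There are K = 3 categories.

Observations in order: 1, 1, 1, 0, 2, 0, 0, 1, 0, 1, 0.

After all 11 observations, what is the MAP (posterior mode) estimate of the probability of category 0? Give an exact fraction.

75/149

obs 1: x=1 → posterior Dirichlet(6, 16/5, 11/3)
obs 2: x=1 → posterior Dirichlet(6, 21/5, 11/3)
obs 3: x=1 → posterior Dirichlet(6, 26/5, 11/3)
obs 4: x=0 → posterior Dirichlet(7, 26/5, 11/3)
obs 5: x=2 → posterior Dirichlet(7, 26/5, 14/3)
obs 6: x=0 → posterior Dirichlet(8, 26/5, 14/3)
obs 7: x=0 → posterior Dirichlet(9, 26/5, 14/3)
obs 8: x=1 → posterior Dirichlet(9, 31/5, 14/3)
obs 9: x=0 → posterior Dirichlet(10, 31/5, 14/3)
obs 10: x=1 → posterior Dirichlet(10, 36/5, 14/3)
obs 11: x=0 → posterior Dirichlet(11, 36/5, 14/3)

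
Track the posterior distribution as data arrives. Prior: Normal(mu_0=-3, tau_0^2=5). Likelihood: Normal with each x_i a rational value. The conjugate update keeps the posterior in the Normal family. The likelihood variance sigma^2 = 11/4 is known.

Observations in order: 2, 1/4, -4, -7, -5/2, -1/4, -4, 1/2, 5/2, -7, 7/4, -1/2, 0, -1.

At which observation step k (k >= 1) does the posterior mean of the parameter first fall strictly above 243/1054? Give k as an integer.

obs 1: x=2 → posterior Normal(7/31, 55/31)
obs 2: x=1/4 → posterior Normal(4/17, 55/51)
obs 3: x=-4 → posterior Normal(-68/71, 55/71)
obs 4: x=-7 → posterior Normal(-16/7, 55/91)
obs 5: x=-5/2 → posterior Normal(-86/37, 55/111)
obs 6: x=-1/4 → posterior Normal(-263/131, 55/131)
obs 7: x=-4 → posterior Normal(-343/151, 55/151)
obs 8: x=1/2 → posterior Normal(-37/19, 55/171)
obs 9: x=5/2 → posterior Normal(-283/191, 55/191)
obs 10: x=-7 → posterior Normal(-423/211, 55/211)
obs 11: x=7/4 → posterior Normal(-388/231, 5/21)
obs 12: x=-1/2 → posterior Normal(-398/251, 55/251)
obs 13: x=0 → posterior Normal(-398/271, 55/271)
obs 14: x=-1 → posterior Normal(-418/291, 55/291)

k = 2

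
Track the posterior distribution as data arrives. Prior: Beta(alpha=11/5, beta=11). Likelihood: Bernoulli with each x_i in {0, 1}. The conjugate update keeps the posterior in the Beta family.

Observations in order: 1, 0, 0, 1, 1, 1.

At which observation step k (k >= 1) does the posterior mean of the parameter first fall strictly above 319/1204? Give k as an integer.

k = 5

obs 1: x=1 → posterior Beta(16/5, 11)
obs 2: x=0 → posterior Beta(16/5, 12)
obs 3: x=0 → posterior Beta(16/5, 13)
obs 4: x=1 → posterior Beta(21/5, 13)
obs 5: x=1 → posterior Beta(26/5, 13)
obs 6: x=1 → posterior Beta(31/5, 13)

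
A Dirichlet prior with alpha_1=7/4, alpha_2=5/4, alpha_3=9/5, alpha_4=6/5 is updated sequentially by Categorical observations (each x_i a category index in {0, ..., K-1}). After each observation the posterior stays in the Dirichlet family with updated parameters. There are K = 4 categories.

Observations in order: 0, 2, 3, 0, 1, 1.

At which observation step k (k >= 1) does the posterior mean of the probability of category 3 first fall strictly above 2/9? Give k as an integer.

obs 1: x=0 → posterior Dirichlet(11/4, 5/4, 9/5, 6/5)
obs 2: x=2 → posterior Dirichlet(11/4, 5/4, 14/5, 6/5)
obs 3: x=3 → posterior Dirichlet(11/4, 5/4, 14/5, 11/5)
obs 4: x=0 → posterior Dirichlet(15/4, 5/4, 14/5, 11/5)
obs 5: x=1 → posterior Dirichlet(15/4, 9/4, 14/5, 11/5)
obs 6: x=1 → posterior Dirichlet(15/4, 13/4, 14/5, 11/5)

k = 3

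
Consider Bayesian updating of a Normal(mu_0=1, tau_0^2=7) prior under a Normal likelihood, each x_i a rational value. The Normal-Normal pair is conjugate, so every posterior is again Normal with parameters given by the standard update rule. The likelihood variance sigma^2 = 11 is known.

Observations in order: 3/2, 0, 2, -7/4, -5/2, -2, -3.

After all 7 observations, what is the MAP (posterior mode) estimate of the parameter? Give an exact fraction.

-39/80

obs 1: x=3/2 → posterior Normal(43/36, 77/18)
obs 2: x=0 → posterior Normal(43/50, 77/25)
obs 3: x=2 → posterior Normal(71/64, 77/32)
obs 4: x=-7/4 → posterior Normal(31/52, 77/39)
obs 5: x=-5/2 → posterior Normal(1/8, 77/46)
obs 6: x=-2 → posterior Normal(-33/212, 77/53)
obs 7: x=-3 → posterior Normal(-39/80, 77/60)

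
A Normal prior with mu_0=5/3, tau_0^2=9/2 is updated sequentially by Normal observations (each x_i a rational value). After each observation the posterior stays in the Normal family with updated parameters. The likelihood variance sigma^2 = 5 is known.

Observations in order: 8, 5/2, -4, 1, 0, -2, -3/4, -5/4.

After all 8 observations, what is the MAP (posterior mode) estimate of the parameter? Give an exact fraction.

obs 1: x=8 → posterior Normal(14/3, 45/19)
obs 2: x=5/2 → posterior Normal(667/168, 45/28)
obs 3: x=-4 → posterior Normal(451/222, 45/37)
obs 4: x=1 → posterior Normal(505/276, 45/46)
obs 5: x=0 → posterior Normal(101/66, 9/11)
obs 6: x=-2 → posterior Normal(397/384, 45/64)
obs 7: x=-3/4 → posterior Normal(713/876, 45/73)
obs 8: x=-5/4 → posterior Normal(289/492, 45/82)

289/492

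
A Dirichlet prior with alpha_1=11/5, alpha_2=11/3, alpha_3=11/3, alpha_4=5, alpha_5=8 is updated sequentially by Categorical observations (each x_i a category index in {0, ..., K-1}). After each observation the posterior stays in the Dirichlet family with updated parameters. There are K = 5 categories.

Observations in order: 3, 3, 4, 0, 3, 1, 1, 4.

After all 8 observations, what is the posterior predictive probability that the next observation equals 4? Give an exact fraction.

obs 1: x=3 → posterior Dirichlet(11/5, 11/3, 11/3, 6, 8)
obs 2: x=3 → posterior Dirichlet(11/5, 11/3, 11/3, 7, 8)
obs 3: x=4 → posterior Dirichlet(11/5, 11/3, 11/3, 7, 9)
obs 4: x=0 → posterior Dirichlet(16/5, 11/3, 11/3, 7, 9)
obs 5: x=3 → posterior Dirichlet(16/5, 11/3, 11/3, 8, 9)
obs 6: x=1 → posterior Dirichlet(16/5, 14/3, 11/3, 8, 9)
obs 7: x=1 → posterior Dirichlet(16/5, 17/3, 11/3, 8, 9)
obs 8: x=4 → posterior Dirichlet(16/5, 17/3, 11/3, 8, 10)

75/229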